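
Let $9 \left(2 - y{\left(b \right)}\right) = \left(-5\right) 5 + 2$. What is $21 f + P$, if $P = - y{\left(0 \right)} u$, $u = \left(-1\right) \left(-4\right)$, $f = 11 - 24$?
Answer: $- \frac{2621}{9} \approx -291.22$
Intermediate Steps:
$f = -13$ ($f = 11 - 24 = -13$)
$y{\left(b \right)} = \frac{41}{9}$ ($y{\left(b \right)} = 2 - \frac{\left(-5\right) 5 + 2}{9} = 2 - \frac{-25 + 2}{9} = 2 - - \frac{23}{9} = 2 + \frac{23}{9} = \frac{41}{9}$)
$u = 4$
$P = - \frac{164}{9}$ ($P = \left(-1\right) \frac{41}{9} \cdot 4 = \left(- \frac{41}{9}\right) 4 = - \frac{164}{9} \approx -18.222$)
$21 f + P = 21 \left(-13\right) - \frac{164}{9} = -273 - \frac{164}{9} = - \frac{2621}{9}$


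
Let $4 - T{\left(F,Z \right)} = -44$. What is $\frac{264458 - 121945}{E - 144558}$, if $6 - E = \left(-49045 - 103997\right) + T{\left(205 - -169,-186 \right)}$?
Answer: $\frac{20359}{1206} \approx 16.881$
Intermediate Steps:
$T{\left(F,Z \right)} = 48$ ($T{\left(F,Z \right)} = 4 - -44 = 4 + 44 = 48$)
$E = 153000$ ($E = 6 - \left(\left(-49045 - 103997\right) + 48\right) = 6 - \left(-153042 + 48\right) = 6 - -152994 = 6 + 152994 = 153000$)
$\frac{264458 - 121945}{E - 144558} = \frac{264458 - 121945}{153000 - 144558} = \frac{142513}{8442} = 142513 \cdot \frac{1}{8442} = \frac{20359}{1206}$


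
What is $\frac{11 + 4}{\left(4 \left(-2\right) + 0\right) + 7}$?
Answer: $-15$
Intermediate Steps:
$\frac{11 + 4}{\left(4 \left(-2\right) + 0\right) + 7} = \frac{15}{\left(-8 + 0\right) + 7} = \frac{15}{-8 + 7} = \frac{15}{-1} = 15 \left(-1\right) = -15$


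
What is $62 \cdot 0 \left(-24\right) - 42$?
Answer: $-42$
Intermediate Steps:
$62 \cdot 0 \left(-24\right) - 42 = 0 \left(-24\right) - 42 = 0 - 42 = -42$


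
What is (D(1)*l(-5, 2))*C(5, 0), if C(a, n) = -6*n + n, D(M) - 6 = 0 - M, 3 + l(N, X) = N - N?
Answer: 0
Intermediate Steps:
l(N, X) = -3 (l(N, X) = -3 + (N - N) = -3 + 0 = -3)
D(M) = 6 - M (D(M) = 6 + (0 - M) = 6 - M)
C(a, n) = -5*n
(D(1)*l(-5, 2))*C(5, 0) = ((6 - 1*1)*(-3))*(-5*0) = ((6 - 1)*(-3))*0 = (5*(-3))*0 = -15*0 = 0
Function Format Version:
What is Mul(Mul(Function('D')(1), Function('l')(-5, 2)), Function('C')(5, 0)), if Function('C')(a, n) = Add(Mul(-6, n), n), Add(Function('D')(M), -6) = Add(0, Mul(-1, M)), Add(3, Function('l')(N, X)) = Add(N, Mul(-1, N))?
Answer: 0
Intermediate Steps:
Function('l')(N, X) = -3 (Function('l')(N, X) = Add(-3, Add(N, Mul(-1, N))) = Add(-3, 0) = -3)
Function('D')(M) = Add(6, Mul(-1, M)) (Function('D')(M) = Add(6, Add(0, Mul(-1, M))) = Add(6, Mul(-1, M)))
Function('C')(a, n) = Mul(-5, n)
Mul(Mul(Function('D')(1), Function('l')(-5, 2)), Function('C')(5, 0)) = Mul(Mul(Add(6, Mul(-1, 1)), -3), Mul(-5, 0)) = Mul(Mul(Add(6, -1), -3), 0) = Mul(Mul(5, -3), 0) = Mul(-15, 0) = 0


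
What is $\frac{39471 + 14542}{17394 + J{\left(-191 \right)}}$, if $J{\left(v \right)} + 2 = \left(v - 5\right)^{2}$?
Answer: $\frac{54013}{55808} \approx 0.96784$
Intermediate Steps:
$J{\left(v \right)} = -2 + \left(-5 + v\right)^{2}$ ($J{\left(v \right)} = -2 + \left(v - 5\right)^{2} = -2 + \left(-5 + v\right)^{2}$)
$\frac{39471 + 14542}{17394 + J{\left(-191 \right)}} = \frac{39471 + 14542}{17394 - \left(2 - \left(-5 - 191\right)^{2}\right)} = \frac{54013}{17394 - \left(2 - \left(-196\right)^{2}\right)} = \frac{54013}{17394 + \left(-2 + 38416\right)} = \frac{54013}{17394 + 38414} = \frac{54013}{55808}$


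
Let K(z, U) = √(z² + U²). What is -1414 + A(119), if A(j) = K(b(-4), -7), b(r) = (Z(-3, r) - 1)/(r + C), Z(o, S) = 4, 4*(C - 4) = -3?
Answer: -1414 + √65 ≈ -1405.9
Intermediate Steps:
C = 13/4 (C = 4 + (¼)*(-3) = 4 - ¾ = 13/4 ≈ 3.2500)
b(r) = 3/(13/4 + r) (b(r) = (4 - 1)/(r + 13/4) = 3/(13/4 + r))
K(z, U) = √(U² + z²)
A(j) = √65 (A(j) = √((-7)² + (12/(13 + 4*(-4)))²) = √(49 + (12/(13 - 16))²) = √(49 + (12/(-3))²) = √(49 + (12*(-⅓))²) = √(49 + (-4)²) = √(49 + 16) = √65)
-1414 + A(119) = -1414 + √65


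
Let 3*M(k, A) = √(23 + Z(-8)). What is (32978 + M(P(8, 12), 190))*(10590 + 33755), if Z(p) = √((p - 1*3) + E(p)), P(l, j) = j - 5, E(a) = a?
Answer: 1462409410 + 44345*√(23 + I*√19)/3 ≈ 1.4625e+9 + 6687.8*I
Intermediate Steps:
P(l, j) = -5 + j
Z(p) = √(-3 + 2*p) (Z(p) = √((p - 1*3) + p) = √((p - 3) + p) = √((-3 + p) + p) = √(-3 + 2*p))
M(k, A) = √(23 + I*√19)/3 (M(k, A) = √(23 + √(-3 + 2*(-8)))/3 = √(23 + √(-3 - 16))/3 = √(23 + √(-19))/3 = √(23 + I*√19)/3)
(32978 + M(P(8, 12), 190))*(10590 + 33755) = (32978 + √(23 + I*√19)/3)*(10590 + 33755) = (32978 + √(23 + I*√19)/3)*44345 = 1462409410 + 44345*√(23 + I*√19)/3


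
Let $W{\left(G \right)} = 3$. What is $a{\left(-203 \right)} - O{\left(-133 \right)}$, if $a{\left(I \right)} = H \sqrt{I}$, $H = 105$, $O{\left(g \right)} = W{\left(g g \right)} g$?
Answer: $399 + 105 i \sqrt{203} \approx 399.0 + 1496.0 i$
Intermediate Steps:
$O{\left(g \right)} = 3 g$
$a{\left(I \right)} = 105 \sqrt{I}$
$a{\left(-203 \right)} - O{\left(-133 \right)} = 105 \sqrt{-203} - 3 \left(-133\right) = 105 i \sqrt{203} - -399 = 105 i \sqrt{203} + 399 = 399 + 105 i \sqrt{203}$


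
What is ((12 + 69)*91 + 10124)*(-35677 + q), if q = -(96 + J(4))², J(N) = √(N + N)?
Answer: -785542995 - 6718080*√2 ≈ -7.9504e+8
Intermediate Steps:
J(N) = √2*√N (J(N) = √(2*N) = √2*√N)
q = -(96 + 2*√2)² (q = -(96 + √2*√4)² = -(96 + √2*2)² = -(96 + 2*√2)² ≈ -9767.1)
((12 + 69)*91 + 10124)*(-35677 + q) = ((12 + 69)*91 + 10124)*(-35677 + (-9224 - 384*√2)) = (81*91 + 10124)*(-44901 - 384*√2) = (7371 + 10124)*(-44901 - 384*√2) = 17495*(-44901 - 384*√2) = -785542995 - 6718080*√2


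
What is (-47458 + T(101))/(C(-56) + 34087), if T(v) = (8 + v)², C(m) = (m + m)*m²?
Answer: 11859/105715 ≈ 0.11218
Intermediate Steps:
C(m) = 2*m³ (C(m) = (2*m)*m² = 2*m³)
(-47458 + T(101))/(C(-56) + 34087) = (-47458 + (8 + 101)²)/(2*(-56)³ + 34087) = (-47458 + 109²)/(2*(-175616) + 34087) = (-47458 + 11881)/(-351232 + 34087) = -35577/(-317145) = -35577*(-1/317145) = 11859/105715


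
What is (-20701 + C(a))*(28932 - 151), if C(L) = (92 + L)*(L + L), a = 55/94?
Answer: -2618447977693/4418 ≈ -5.9268e+8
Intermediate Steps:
a = 55/94 (a = 55*(1/94) = 55/94 ≈ 0.58511)
C(L) = 2*L*(92 + L) (C(L) = (92 + L)*(2*L) = 2*L*(92 + L))
(-20701 + C(a))*(28932 - 151) = (-20701 + 2*(55/94)*(92 + 55/94))*(28932 - 151) = (-20701 + 2*(55/94)*(8703/94))*28781 = (-20701 + 478665/4418)*28781 = -90978353/4418*28781 = -2618447977693/4418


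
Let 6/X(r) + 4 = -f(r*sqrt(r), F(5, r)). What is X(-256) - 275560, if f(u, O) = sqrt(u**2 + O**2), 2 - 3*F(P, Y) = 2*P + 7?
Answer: 2*(-137780*sqrt(16777191) + 551123*I)/(sqrt(16777191) - 4*I) ≈ -2.7556e+5 + 0.0014647*I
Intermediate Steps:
F(P, Y) = -5/3 - 2*P/3 (F(P, Y) = 2/3 - (2*P + 7)/3 = 2/3 - (7 + 2*P)/3 = 2/3 + (-7/3 - 2*P/3) = -5/3 - 2*P/3)
f(u, O) = sqrt(O**2 + u**2)
X(r) = 6/(-4 - sqrt(25 + r**3)) (X(r) = 6/(-4 - sqrt((-5/3 - 2/3*5)**2 + (r*sqrt(r))**2)) = 6/(-4 - sqrt((-5/3 - 10/3)**2 + (r**(3/2))**2)) = 6/(-4 - sqrt((-5)**2 + r**3)) = 6/(-4 - sqrt(25 + r**3)))
X(-256) - 275560 = -6/(4 + sqrt(25 + (-256)**3)) - 275560 = -6/(4 + sqrt(25 - 16777216)) - 275560 = -6/(4 + sqrt(-16777191)) - 275560 = -6/(4 + I*sqrt(16777191)) - 275560 = -275560 - 6/(4 + I*sqrt(16777191))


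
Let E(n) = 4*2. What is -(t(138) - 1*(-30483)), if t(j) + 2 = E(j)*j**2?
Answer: -182833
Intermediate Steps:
E(n) = 8
t(j) = -2 + 8*j**2
-(t(138) - 1*(-30483)) = -((-2 + 8*138**2) - 1*(-30483)) = -((-2 + 8*19044) + 30483) = -((-2 + 152352) + 30483) = -(152350 + 30483) = -1*182833 = -182833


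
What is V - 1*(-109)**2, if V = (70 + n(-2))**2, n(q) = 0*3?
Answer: -6981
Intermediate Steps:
n(q) = 0
V = 4900 (V = (70 + 0)**2 = 70**2 = 4900)
V - 1*(-109)**2 = 4900 - 1*(-109)**2 = 4900 - 1*11881 = 4900 - 11881 = -6981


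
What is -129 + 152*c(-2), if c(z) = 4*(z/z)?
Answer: 479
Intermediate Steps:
c(z) = 4 (c(z) = 4*1 = 4)
-129 + 152*c(-2) = -129 + 152*4 = -129 + 608 = 479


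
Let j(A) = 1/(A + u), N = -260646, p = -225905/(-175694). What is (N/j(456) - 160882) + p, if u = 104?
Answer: -25672871237643/175694 ≈ -1.4612e+8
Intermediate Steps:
p = 225905/175694 (p = -225905*(-1/175694) = 225905/175694 ≈ 1.2858)
j(A) = 1/(104 + A) (j(A) = 1/(A + 104) = 1/(104 + A))
(N/j(456) - 160882) + p = (-260646/(1/(104 + 456)) - 160882) + 225905/175694 = (-260646/(1/560) - 160882) + 225905/175694 = (-260646/1/560 - 160882) + 225905/175694 = (-260646*560 - 160882) + 225905/175694 = (-145961760 - 160882) + 225905/175694 = -146122642 + 225905/175694 = -25672871237643/175694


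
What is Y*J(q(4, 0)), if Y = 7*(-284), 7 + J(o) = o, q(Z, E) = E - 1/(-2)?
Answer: 12922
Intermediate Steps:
q(Z, E) = 1/2 + E (q(Z, E) = E - (-1)/2 = E - 1*(-1/2) = E + 1/2 = 1/2 + E)
J(o) = -7 + o
Y = -1988
Y*J(q(4, 0)) = -1988*(-7 + (1/2 + 0)) = -1988*(-7 + 1/2) = -1988*(-13/2) = 12922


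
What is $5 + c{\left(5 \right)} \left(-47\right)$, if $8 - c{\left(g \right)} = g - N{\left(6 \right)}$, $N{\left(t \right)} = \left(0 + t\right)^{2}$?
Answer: $-1828$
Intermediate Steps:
$N{\left(t \right)} = t^{2}$
$c{\left(g \right)} = 44 - g$ ($c{\left(g \right)} = 8 - \left(g - 6^{2}\right) = 8 - \left(g - 36\right) = 8 - \left(-36 + g\right) = 44 - g$)
$5 + c{\left(5 \right)} \left(-47\right) = 5 + \left(44 - 5\right) \left(-47\right) = 5 + 39 \left(-47\right) = 5 - 1833 = -1828$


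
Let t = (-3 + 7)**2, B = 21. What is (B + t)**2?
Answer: 1369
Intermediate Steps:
t = 16 (t = 4**2 = 16)
(B + t)**2 = (21 + 16)**2 = 37**2 = 1369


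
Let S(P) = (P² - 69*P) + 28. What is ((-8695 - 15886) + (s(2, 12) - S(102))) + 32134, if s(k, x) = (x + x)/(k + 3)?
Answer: 20819/5 ≈ 4163.8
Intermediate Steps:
s(k, x) = 2*x/(3 + k) (s(k, x) = (2*x)/(3 + k) = 2*x/(3 + k))
S(P) = 28 + P² - 69*P
((-8695 - 15886) + (s(2, 12) - S(102))) + 32134 = ((-8695 - 15886) + (2*12/(3 + 2) - (28 + 102² - 69*102))) + 32134 = (-24581 + (2*12/5 - (28 + 10404 - 7038))) + 32134 = (-24581 + (2*12*(⅕) - 1*3394)) + 32134 = (-24581 + (24/5 - 3394)) + 32134 = (-24581 - 16946/5) + 32134 = -139851/5 + 32134 = 20819/5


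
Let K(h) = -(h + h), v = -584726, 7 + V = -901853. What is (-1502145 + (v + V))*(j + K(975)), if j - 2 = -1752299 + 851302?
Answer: 2698659712795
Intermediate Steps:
V = -901860 (V = -7 - 901853 = -901860)
j = -900995 (j = 2 + (-1752299 + 851302) = 2 - 900997 = -900995)
K(h) = -2*h
(-1502145 + (v + V))*(j + K(975)) = (-1502145 + (-584726 - 901860))*(-900995 - 2*975) = (-1502145 - 1486586)*(-900995 - 1950) = -2988731*(-902945) = 2698659712795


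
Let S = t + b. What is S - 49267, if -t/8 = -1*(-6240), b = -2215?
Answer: -101402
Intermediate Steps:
t = -49920 (t = -(-8)*(-6240) = -8*6240 = -49920)
S = -52135 (S = -49920 - 2215 = -52135)
S - 49267 = -52135 - 49267 = -101402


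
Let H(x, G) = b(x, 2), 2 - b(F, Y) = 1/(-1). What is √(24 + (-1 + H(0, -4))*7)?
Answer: √38 ≈ 6.1644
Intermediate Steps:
b(F, Y) = 3 (b(F, Y) = 2 - 1/(-1) = 2 - (-1) = 2 - 1*(-1) = 2 + 1 = 3)
H(x, G) = 3
√(24 + (-1 + H(0, -4))*7) = √(24 + (-1 + 3)*7) = √(24 + 2*7) = √(24 + 14) = √38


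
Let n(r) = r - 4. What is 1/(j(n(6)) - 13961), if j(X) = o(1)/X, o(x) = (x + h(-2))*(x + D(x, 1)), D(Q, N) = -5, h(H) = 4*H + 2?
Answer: -1/13951 ≈ -7.1679e-5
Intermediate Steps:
h(H) = 2 + 4*H
o(x) = (-6 + x)*(-5 + x) (o(x) = (x + (2 + 4*(-2)))*(x - 5) = (x + (2 - 8))*(-5 + x) = (x - 6)*(-5 + x) = (-6 + x)*(-5 + x))
n(r) = -4 + r
j(X) = 20/X (j(X) = (30 + 1**2 - 11*1)/X = (30 + 1 - 11)/X = 20/X)
1/(j(n(6)) - 13961) = 1/(20/(-4 + 6) - 13961) = 1/(20/2 - 13961) = 1/(20*(1/2) - 13961) = 1/(10 - 13961) = 1/(-13951) = -1/13951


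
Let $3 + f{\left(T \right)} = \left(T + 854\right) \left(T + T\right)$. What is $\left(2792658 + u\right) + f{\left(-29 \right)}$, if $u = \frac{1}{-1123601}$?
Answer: $\frac{3084065642804}{1123601} \approx 2.7448 \cdot 10^{6}$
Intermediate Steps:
$u = - \frac{1}{1123601} \approx -8.9 \cdot 10^{-7}$
$f{\left(T \right)} = -3 + 2 T \left(854 + T\right)$ ($f{\left(T \right)} = -3 + \left(T + 854\right) \left(T + T\right) = -3 + \left(854 + T\right) 2 T = -3 + 2 T \left(854 + T\right)$)
$\left(2792658 + u\right) + f{\left(-29 \right)} = \left(2792658 - \frac{1}{1123601}\right) + \left(-3 + 2 \left(-29\right)^{2} + 1708 \left(-29\right)\right) = \frac{3137833321457}{1123601} - 47853 = \frac{3084065642804}{1123601}$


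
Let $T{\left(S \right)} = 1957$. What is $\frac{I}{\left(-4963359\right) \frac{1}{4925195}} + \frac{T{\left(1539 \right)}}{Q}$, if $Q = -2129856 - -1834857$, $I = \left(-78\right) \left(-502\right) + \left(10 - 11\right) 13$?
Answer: $- \frac{6319106083606742}{162687326849} \approx -38842.0$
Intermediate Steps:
$I = 39143$ ($I = 39156 - 13 = 39143$)
$Q = -294999$ ($Q = -2129856 + 1834857 = -294999$)
$\frac{I}{\left(-4963359\right) \frac{1}{4925195}} + \frac{T{\left(1539 \right)}}{Q} = \frac{39143}{\left(-4963359\right) \frac{1}{4925195}} + \frac{1957}{-294999} = \frac{39143}{\left(-4963359\right) \frac{1}{4925195}} + 1957 \left(- \frac{1}{294999}\right) = \frac{39143}{- \frac{4963359}{4925195}} - \frac{1957}{294999} = 39143 \left(- \frac{4925195}{4963359}\right) - \frac{1957}{294999} = - \frac{192786907885}{4963359} - \frac{1957}{294999} = - \frac{6319106083606742}{162687326849}$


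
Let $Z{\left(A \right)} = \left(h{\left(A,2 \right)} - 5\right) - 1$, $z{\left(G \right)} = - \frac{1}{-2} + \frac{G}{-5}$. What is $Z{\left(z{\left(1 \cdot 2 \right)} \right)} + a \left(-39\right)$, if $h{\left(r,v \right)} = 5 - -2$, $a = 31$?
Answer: $-1208$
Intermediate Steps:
$h{\left(r,v \right)} = 7$ ($h{\left(r,v \right)} = 5 + 2 = 7$)
$z{\left(G \right)} = \frac{1}{2} - \frac{G}{5}$ ($z{\left(G \right)} = \left(-1\right) \left(- \frac{1}{2}\right) + G \left(- \frac{1}{5}\right) = \frac{1}{2} - \frac{G}{5}$)
$Z{\left(A \right)} = 1$ ($Z{\left(A \right)} = \left(7 - 5\right) - 1 = 2 - 1 = 1$)
$Z{\left(z{\left(1 \cdot 2 \right)} \right)} + a \left(-39\right) = 1 + 31 \left(-39\right) = 1 - 1209 = -1208$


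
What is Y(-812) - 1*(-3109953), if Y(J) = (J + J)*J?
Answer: 4428641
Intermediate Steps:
Y(J) = 2*J² (Y(J) = (2*J)*J = 2*J²)
Y(-812) - 1*(-3109953) = 2*(-812)² - 1*(-3109953) = 2*659344 + 3109953 = 1318688 + 3109953 = 4428641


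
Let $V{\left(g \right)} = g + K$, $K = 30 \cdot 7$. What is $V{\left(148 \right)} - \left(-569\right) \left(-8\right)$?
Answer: $-4194$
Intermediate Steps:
$K = 210$
$V{\left(g \right)} = 210 + g$ ($V{\left(g \right)} = g + 210 = 210 + g$)
$V{\left(148 \right)} - \left(-569\right) \left(-8\right) = \left(210 + 148\right) - \left(-569\right) \left(-8\right) = 358 - 4552 = -4194$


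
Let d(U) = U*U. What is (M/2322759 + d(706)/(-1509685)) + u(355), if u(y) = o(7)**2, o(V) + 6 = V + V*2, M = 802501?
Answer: 789046521723136/3506634420915 ≈ 225.02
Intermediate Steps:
o(V) = -6 + 3*V (o(V) = -6 + (V + V*2) = -6 + (V + 2*V) = -6 + 3*V)
u(y) = 225 (u(y) = (-6 + 3*7)**2 = (-6 + 21)**2 = 15**2 = 225)
d(U) = U**2
(M/2322759 + d(706)/(-1509685)) + u(355) = (802501/2322759 + 706**2/(-1509685)) + 225 = (802501*(1/2322759) + 498436*(-1/1509685)) + 225 = (802501/2322759 - 498436/1509685) + 225 = 53777017261/3506634420915 + 225 = 789046521723136/3506634420915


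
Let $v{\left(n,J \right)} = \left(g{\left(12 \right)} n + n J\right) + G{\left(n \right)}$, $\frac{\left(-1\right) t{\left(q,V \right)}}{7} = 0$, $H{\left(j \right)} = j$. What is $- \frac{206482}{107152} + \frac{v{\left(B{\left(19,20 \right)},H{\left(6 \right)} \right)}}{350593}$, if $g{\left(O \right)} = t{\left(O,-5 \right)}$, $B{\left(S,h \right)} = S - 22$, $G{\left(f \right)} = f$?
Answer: $- \frac{36196697009}{18783370568} \approx -1.9271$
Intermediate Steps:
$B{\left(S,h \right)} = -22 + S$
$t{\left(q,V \right)} = 0$ ($t{\left(q,V \right)} = \left(-7\right) 0 = 0$)
$g{\left(O \right)} = 0$
$v{\left(n,J \right)} = n + J n$ ($v{\left(n,J \right)} = \left(0 n + n J\right) + n = \left(0 + J n\right) + n = J n + n = n + J n$)
$- \frac{206482}{107152} + \frac{v{\left(B{\left(19,20 \right)},H{\left(6 \right)} \right)}}{350593} = - \frac{206482}{107152} + \frac{\left(-22 + 19\right) \left(1 + 6\right)}{350593} = \left(-206482\right) \frac{1}{107152} + \left(-3\right) 7 \cdot \frac{1}{350593} = - \frac{103241}{53576} - \frac{21}{350593} = - \frac{36196697009}{18783370568}$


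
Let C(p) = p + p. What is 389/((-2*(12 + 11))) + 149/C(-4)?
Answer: -4983/184 ≈ -27.082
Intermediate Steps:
C(p) = 2*p
389/((-2*(12 + 11))) + 149/C(-4) = 389/((-2*(12 + 11))) + 149/((2*(-4))) = 389/((-2*23)) + 149/(-8) = 389/(-46) + 149*(-⅛) = 389*(-1/46) - 149/8 = -389/46 - 149/8 = -4983/184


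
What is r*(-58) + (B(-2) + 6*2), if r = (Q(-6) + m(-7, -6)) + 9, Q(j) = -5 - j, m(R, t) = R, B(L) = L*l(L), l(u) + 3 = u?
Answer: -152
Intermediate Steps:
l(u) = -3 + u
B(L) = L*(-3 + L)
r = 3 (r = ((-5 - 1*(-6)) - 7) + 9 = ((-5 + 6) - 7) + 9 = (1 - 7) + 9 = -6 + 9 = 3)
r*(-58) + (B(-2) + 6*2) = 3*(-58) + (-2*(-3 - 2) + 6*2) = -174 + (-2*(-5) + 12) = -174 + (10 + 12) = -174 + 22 = -152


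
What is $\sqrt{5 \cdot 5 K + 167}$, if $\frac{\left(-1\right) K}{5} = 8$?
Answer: $7 i \sqrt{17} \approx 28.862 i$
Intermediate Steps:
$K = -40$ ($K = \left(-5\right) 8 = -40$)
$\sqrt{5 \cdot 5 K + 167} = \sqrt{5 \cdot 5 \left(-40\right) + 167} = \sqrt{25 \left(-40\right) + 167} = \sqrt{-1000 + 167} = \sqrt{-833} = 7 i \sqrt{17}$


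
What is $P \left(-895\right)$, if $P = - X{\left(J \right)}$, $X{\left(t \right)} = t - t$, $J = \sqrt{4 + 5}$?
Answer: $0$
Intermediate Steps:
$J = 3$ ($J = \sqrt{9} = 3$)
$X{\left(t \right)} = 0$
$P = 0$ ($P = \left(-1\right) 0 = 0$)
$P \left(-895\right) = 0 \left(-895\right) = 0$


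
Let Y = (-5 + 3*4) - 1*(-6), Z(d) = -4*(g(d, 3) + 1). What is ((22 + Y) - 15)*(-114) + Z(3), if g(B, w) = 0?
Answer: -2284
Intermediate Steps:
Z(d) = -4 (Z(d) = -4*(0 + 1) = -4*1 = -4)
Y = 13 (Y = (-5 + 12) + 6 = 7 + 6 = 13)
((22 + Y) - 15)*(-114) + Z(3) = ((22 + 13) - 15)*(-114) - 4 = (35 - 15)*(-114) - 4 = 20*(-114) - 4 = -2280 - 4 = -2284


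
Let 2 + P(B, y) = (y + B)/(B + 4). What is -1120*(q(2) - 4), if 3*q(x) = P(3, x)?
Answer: 4960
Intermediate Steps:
P(B, y) = -2 + (B + y)/(4 + B) (P(B, y) = -2 + (y + B)/(B + 4) = -2 + (B + y)/(4 + B))
q(x) = -11/21 + x/21 (q(x) = ((-8 + x - 1*3)/(4 + 3))/3 = ((-8 + x - 3)/7)/3 = ((-11 + x)/7)/3 = (-11/7 + x/7)/3 = -11/21 + x/21)
-1120*(q(2) - 4) = -1120*((-11/21 + (1/21)*2) - 4) = -1120*((-11/21 + 2/21) - 4) = -1120*(-3/7 - 4) = -1120*(-31)/7 = -224*(-155/7) = 4960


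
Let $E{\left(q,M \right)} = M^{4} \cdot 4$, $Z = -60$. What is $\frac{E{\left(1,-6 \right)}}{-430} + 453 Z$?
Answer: $- \frac{5846292}{215} \approx -27192.0$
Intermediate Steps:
$E{\left(q,M \right)} = 4 M^{4}$
$\frac{E{\left(1,-6 \right)}}{-430} + 453 Z = \frac{4 \left(-6\right)^{4}}{-430} + 453 \left(-60\right) = 4 \cdot 1296 \left(- \frac{1}{430}\right) - 27180 = 5184 \left(- \frac{1}{430}\right) - 27180 = - \frac{2592}{215} - 27180 = - \frac{5846292}{215}$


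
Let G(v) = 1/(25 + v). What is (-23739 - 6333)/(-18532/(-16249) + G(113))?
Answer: -67432310064/2573665 ≈ -26201.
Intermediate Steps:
(-23739 - 6333)/(-18532/(-16249) + G(113)) = (-23739 - 6333)/(-18532/(-16249) + 1/(25 + 113)) = -30072/(-18532*(-1/16249) + 1/138) = -30072/(18532/16249 + 1/138) = -30072/2573665/2242362 = -30072*2242362/2573665 = -67432310064/2573665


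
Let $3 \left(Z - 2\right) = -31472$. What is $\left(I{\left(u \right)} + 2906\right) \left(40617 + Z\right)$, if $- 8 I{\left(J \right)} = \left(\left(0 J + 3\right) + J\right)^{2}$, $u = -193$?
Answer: $- \frac{96802335}{2} \approx -4.8401 \cdot 10^{7}$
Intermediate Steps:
$Z = - \frac{31466}{3}$ ($Z = 2 + \frac{1}{3} \left(-31472\right) = 2 - \frac{31472}{3} = - \frac{31466}{3} \approx -10489.0$)
$I{\left(J \right)} = - \frac{\left(3 + J\right)^{2}}{8}$ ($I{\left(J \right)} = - \frac{\left(\left(0 J + 3\right) + J\right)^{2}}{8} = - \frac{\left(\left(0 + 3\right) + J\right)^{2}}{8} = - \frac{\left(3 + J\right)^{2}}{8}$)
$\left(I{\left(u \right)} + 2906\right) \left(40617 + Z\right) = \left(- \frac{\left(3 - 193\right)^{2}}{8} + 2906\right) \left(40617 - \frac{31466}{3}\right) = \left(- \frac{\left(-190\right)^{2}}{8} + 2906\right) \frac{90385}{3} = \left(\left(- \frac{1}{8}\right) 36100 + 2906\right) \frac{90385}{3} = \left(- \frac{9025}{2} + 2906\right) \frac{90385}{3} = \left(- \frac{3213}{2}\right) \frac{90385}{3} = - \frac{96802335}{2}$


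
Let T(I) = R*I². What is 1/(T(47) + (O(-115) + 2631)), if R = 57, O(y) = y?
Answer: 1/128429 ≈ 7.7864e-6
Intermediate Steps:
T(I) = 57*I²
1/(T(47) + (O(-115) + 2631)) = 1/(57*47² + (-115 + 2631)) = 1/(57*2209 + 2516) = 1/(125913 + 2516) = 1/128429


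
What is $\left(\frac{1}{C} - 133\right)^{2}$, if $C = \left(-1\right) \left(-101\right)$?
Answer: $\frac{180418624}{10201} \approx 17686.0$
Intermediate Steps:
$C = 101$
$\left(\frac{1}{C} - 133\right)^{2} = \left(\frac{1}{101} - 133\right)^{2} = \left(- \frac{13432}{101}\right)^{2} = \frac{180418624}{10201}$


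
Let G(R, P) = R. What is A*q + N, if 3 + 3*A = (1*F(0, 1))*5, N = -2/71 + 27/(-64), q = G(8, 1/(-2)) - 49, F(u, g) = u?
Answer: 184259/4544 ≈ 40.550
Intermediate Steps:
q = -41 (q = 8 - 49 = -41)
N = -2045/4544 (N = -2*1/71 + 27*(-1/64) = -2/71 - 27/64 = -2045/4544 ≈ -0.45004)
A = -1 (A = -1 + ((1*0)*5)/3 = -1 + (0*5)/3 = -1 + (⅓)*0 = -1 + 0 = -1)
A*q + N = -1*(-41) - 2045/4544 = 41 - 2045/4544 = 184259/4544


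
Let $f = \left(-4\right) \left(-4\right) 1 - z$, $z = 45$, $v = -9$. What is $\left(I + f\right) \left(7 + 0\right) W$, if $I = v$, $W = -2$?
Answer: $532$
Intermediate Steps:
$I = -9$
$f = -29$ ($f = \left(-4\right) \left(-4\right) 1 - 45 = 16 \cdot 1 - 45 = 16 - 45 = -29$)
$\left(I + f\right) \left(7 + 0\right) W = \left(-9 - 29\right) \left(7 + 0\right) \left(-2\right) = - 38 \cdot 7 \left(-2\right) = \left(-38\right) \left(-14\right) = 532$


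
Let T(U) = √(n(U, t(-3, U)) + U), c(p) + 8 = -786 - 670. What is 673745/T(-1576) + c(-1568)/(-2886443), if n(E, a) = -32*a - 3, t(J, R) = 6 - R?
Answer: 1464/2886443 - 673745*I*√52203/52203 ≈ 0.0005072 - 2948.8*I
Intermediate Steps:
c(p) = -1464 (c(p) = -8 + (-786 - 670) = -8 - 1456 = -1464)
n(E, a) = -3 - 32*a
T(U) = √(-195 + 33*U) (T(U) = √((-3 - 32*(6 - U)) + U) = √((-3 + (-192 + 32*U)) + U) = √((-195 + 32*U) + U) = √(-195 + 33*U))
673745/T(-1576) + c(-1568)/(-2886443) = 673745/(√(-195 + 33*(-1576))) - 1464/(-2886443) = 673745/(√(-195 - 52008)) - 1464*(-1/2886443) = 673745/(√(-52203)) + 1464/2886443 = 673745/((I*√52203)) + 1464/2886443 = 673745*(-I*√52203/52203) + 1464/2886443 = -673745*I*√52203/52203 + 1464/2886443 = 1464/2886443 - 673745*I*√52203/52203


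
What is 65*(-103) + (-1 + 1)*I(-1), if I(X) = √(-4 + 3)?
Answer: -6695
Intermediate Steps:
I(X) = I (I(X) = √(-1) = I)
65*(-103) + (-1 + 1)*I(-1) = 65*(-103) + (-1 + 1)*I = -6695 + 0*I = -6695 + 0 = -6695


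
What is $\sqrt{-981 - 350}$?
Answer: $11 i \sqrt{11} \approx 36.483 i$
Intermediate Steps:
$\sqrt{-981 - 350} = \sqrt{-1331} = 11 i \sqrt{11}$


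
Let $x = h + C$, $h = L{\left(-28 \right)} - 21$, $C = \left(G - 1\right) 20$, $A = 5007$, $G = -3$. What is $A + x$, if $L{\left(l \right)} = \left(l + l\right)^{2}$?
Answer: $8042$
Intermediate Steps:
$L{\left(l \right)} = 4 l^{2}$ ($L{\left(l \right)} = \left(2 l\right)^{2} = 4 l^{2}$)
$C = -80$ ($C = \left(-3 - 1\right) 20 = \left(-4\right) 20 = -80$)
$h = 3115$ ($h = 4 \left(-28\right)^{2} - 21 = 4 \cdot 784 - 21 = 3136 - 21 = 3115$)
$x = 3035$ ($x = 3115 - 80 = 3035$)
$A + x = 5007 + 3035 = 8042$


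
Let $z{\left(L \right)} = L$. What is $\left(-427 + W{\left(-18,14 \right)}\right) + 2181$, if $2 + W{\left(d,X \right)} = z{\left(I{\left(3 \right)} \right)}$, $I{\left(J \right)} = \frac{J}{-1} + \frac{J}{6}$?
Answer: $\frac{3499}{2} \approx 1749.5$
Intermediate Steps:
$I{\left(J \right)} = - \frac{5 J}{6}$ ($I{\left(J \right)} = J \left(-1\right) + J \frac{1}{6} = - J + \frac{J}{6} = - \frac{5 J}{6}$)
$W{\left(d,X \right)} = - \frac{9}{2}$ ($W{\left(d,X \right)} = -2 - \frac{5}{2} = - \frac{9}{2}$)
$\left(-427 + W{\left(-18,14 \right)}\right) + 2181 = \left(-427 - \frac{9}{2}\right) + 2181 = - \frac{863}{2} + 2181 = \frac{3499}{2}$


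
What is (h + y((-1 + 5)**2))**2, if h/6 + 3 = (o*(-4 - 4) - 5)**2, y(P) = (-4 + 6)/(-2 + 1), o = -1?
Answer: 1156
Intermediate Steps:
y(P) = -2 (y(P) = 2/(-1) = 2*(-1) = -2)
h = 36 (h = -18 + 6*(-(-4 - 4) - 5)**2 = -18 + 6*(-1*(-8) - 5)**2 = -18 + 6*(8 - 5)**2 = -18 + 6*3**2 = -18 + 6*9 = -18 + 54 = 36)
(h + y((-1 + 5)**2))**2 = (36 - 2)**2 = 34**2 = 1156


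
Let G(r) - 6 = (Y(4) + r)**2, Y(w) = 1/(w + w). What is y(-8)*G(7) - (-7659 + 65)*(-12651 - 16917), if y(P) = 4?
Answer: -3592626639/16 ≈ -2.2454e+8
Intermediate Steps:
Y(w) = 1/(2*w)
G(r) = 6 + (1/8 + r)**2 (G(r) = 6 + ((1/2)/4 + r)**2 = 6 + ((1/2)*(1/4) + r)**2 = 6 + (1/8 + r)**2)
y(-8)*G(7) - (-7659 + 65)*(-12651 - 16917) = 4*(6 + (1 + 8*7)**2/64) - (-7659 + 65)*(-12651 - 16917) = 4*(6 + (1 + 56)**2/64) - (-7594)*(-29568) = 4*(6 + (1/64)*57**2) - 1*224539392 = 4*(6 + (1/64)*3249) - 224539392 = 4*(6 + 3249/64) - 224539392 = 4*(3633/64) - 224539392 = 3633/16 - 224539392 = -3592626639/16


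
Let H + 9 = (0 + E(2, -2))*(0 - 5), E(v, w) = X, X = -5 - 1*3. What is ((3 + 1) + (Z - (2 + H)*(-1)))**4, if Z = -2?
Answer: 1500625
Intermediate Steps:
X = -8 (X = -5 - 3 = -8)
E(v, w) = -8
H = 31 (H = -9 + (0 - 8)*(0 - 5) = -9 - 8*(-5) = -9 + 40 = 31)
((3 + 1) + (Z - (2 + H)*(-1)))**4 = ((3 + 1) + (-2 - (2 + 31)*(-1)))**4 = (4 + (-2 - 33*(-1)))**4 = (4 + (-2 - 1*(-33)))**4 = (4 + (-2 + 33))**4 = (4 + 31)**4 = 35**4 = 1500625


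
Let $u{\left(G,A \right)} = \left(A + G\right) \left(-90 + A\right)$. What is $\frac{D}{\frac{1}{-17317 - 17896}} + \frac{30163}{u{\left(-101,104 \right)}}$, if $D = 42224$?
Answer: $- \frac{8920997963}{6} \approx -1.4868 \cdot 10^{9}$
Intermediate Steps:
$u{\left(G,A \right)} = \left(-90 + A\right) \left(A + G\right)$
$\frac{D}{\frac{1}{-17317 - 17896}} + \frac{30163}{u{\left(-101,104 \right)}} = \frac{42224}{\frac{1}{-17317 - 17896}} + \frac{30163}{104^{2} - 9360 - -9090 + 104 \left(-101\right)} = \frac{42224}{\frac{1}{-35213}} + \frac{30163}{10816 - 9360 + 9090 - 10504} = \frac{42224}{- \frac{1}{35213}} + \frac{30163}{42} = 42224 \left(-35213\right) + 30163 \cdot \frac{1}{42} = -1486833712 + \frac{4309}{6} = - \frac{8920997963}{6}$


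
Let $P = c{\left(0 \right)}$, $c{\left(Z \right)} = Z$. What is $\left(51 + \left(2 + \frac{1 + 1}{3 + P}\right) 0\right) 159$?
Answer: $8109$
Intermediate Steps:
$P = 0$
$\left(51 + \left(2 + \frac{1 + 1}{3 + P}\right) 0\right) 159 = \left(51 + \left(2 + \frac{1 + 1}{3 + 0}\right) 0\right) 159 = \left(51 + \left(2 + \frac{2}{3}\right) 0\right) 159 = \left(51 + \frac{8}{3} \cdot 0\right) 159 = \left(51 + 0\right) 159 = 51 \cdot 159 = 8109$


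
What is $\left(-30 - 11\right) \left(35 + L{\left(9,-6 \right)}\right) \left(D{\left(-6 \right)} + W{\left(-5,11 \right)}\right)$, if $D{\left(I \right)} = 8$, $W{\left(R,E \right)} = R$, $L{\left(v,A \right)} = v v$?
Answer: $-14268$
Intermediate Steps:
$L{\left(v,A \right)} = v^{2}$
$\left(-30 - 11\right) \left(35 + L{\left(9,-6 \right)}\right) \left(D{\left(-6 \right)} + W{\left(-5,11 \right)}\right) = \left(-30 - 11\right) \left(35 + 9^{2}\right) \left(8 - 5\right) = - 41 \left(35 + 81\right) 3 = \left(-41\right) 116 \cdot 3 = \left(-4756\right) 3 = -14268$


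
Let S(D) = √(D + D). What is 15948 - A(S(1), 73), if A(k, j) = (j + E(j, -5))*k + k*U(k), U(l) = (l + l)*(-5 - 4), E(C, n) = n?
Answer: 15984 - 68*√2 ≈ 15888.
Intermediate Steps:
S(D) = √2*√D (S(D) = √(2*D) = √2*√D)
U(l) = -18*l (U(l) = (2*l)*(-9) = -18*l)
A(k, j) = -18*k² + k*(-5 + j) (A(k, j) = (j - 5)*k + k*(-18*k) = (-5 + j)*k - 18*k² = k*(-5 + j) - 18*k² = -18*k² + k*(-5 + j))
15948 - A(S(1), 73) = 15948 - √2*√1*(-5 + 73 - 18*√2*√1) = 15948 - √2*1*(-5 + 73 - 18*√2) = 15948 - √2*(-5 + 73 - 18*√2) = 15948 - √2*(68 - 18*√2)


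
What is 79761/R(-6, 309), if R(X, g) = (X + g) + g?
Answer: 26587/204 ≈ 130.33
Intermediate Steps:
R(X, g) = X + 2*g
79761/R(-6, 309) = 79761/(-6 + 2*309) = 79761/(-6 + 618) = 79761/612 = 79761*(1/612) = 26587/204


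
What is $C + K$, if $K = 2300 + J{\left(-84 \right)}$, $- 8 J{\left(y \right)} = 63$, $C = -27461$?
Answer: $- \frac{201351}{8} \approx -25169.0$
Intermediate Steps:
$J{\left(y \right)} = - \frac{63}{8}$ ($J{\left(y \right)} = \left(- \frac{1}{8}\right) 63 = - \frac{63}{8}$)
$K = \frac{18337}{8}$ ($K = 2300 - \frac{63}{8} = \frac{18337}{8} \approx 2292.1$)
$C + K = -27461 + \frac{18337}{8} = - \frac{201351}{8}$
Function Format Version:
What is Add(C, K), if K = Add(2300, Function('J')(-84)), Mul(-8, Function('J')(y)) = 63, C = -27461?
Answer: Rational(-201351, 8) ≈ -25169.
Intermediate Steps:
Function('J')(y) = Rational(-63, 8) (Function('J')(y) = Mul(Rational(-1, 8), 63) = Rational(-63, 8))
K = Rational(18337, 8) (K = Add(2300, Rational(-63, 8)) = Rational(18337, 8) ≈ 2292.1)
Add(C, K) = Add(-27461, Rational(18337, 8)) = Rational(-201351, 8)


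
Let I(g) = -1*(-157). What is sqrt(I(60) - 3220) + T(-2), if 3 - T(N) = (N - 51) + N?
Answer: 58 + I*sqrt(3063) ≈ 58.0 + 55.344*I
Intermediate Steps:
T(N) = 54 - 2*N (T(N) = 3 - ((N - 51) + N) = 3 - ((-51 + N) + N) = 3 - (-51 + 2*N) = 3 + (51 - 2*N) = 54 - 2*N)
I(g) = 157
sqrt(I(60) - 3220) + T(-2) = sqrt(157 - 3220) + (54 - 2*(-2)) = sqrt(-3063) + (54 + 4) = I*sqrt(3063) + 58 = 58 + I*sqrt(3063)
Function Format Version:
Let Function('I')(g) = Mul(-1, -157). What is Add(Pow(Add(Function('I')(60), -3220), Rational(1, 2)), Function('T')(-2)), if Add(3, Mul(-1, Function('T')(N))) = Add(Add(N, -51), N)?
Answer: Add(58, Mul(I, Pow(3063, Rational(1, 2)))) ≈ Add(58.000, Mul(55.344, I))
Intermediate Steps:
Function('T')(N) = Add(54, Mul(-2, N)) (Function('T')(N) = Add(3, Mul(-1, Add(Add(N, -51), N))) = Add(3, Mul(-1, Add(Add(-51, N), N))) = Add(3, Mul(-1, Add(-51, Mul(2, N)))) = Add(3, Add(51, Mul(-2, N))) = Add(54, Mul(-2, N)))
Function('I')(g) = 157
Add(Pow(Add(Function('I')(60), -3220), Rational(1, 2)), Function('T')(-2)) = Add(Pow(Add(157, -3220), Rational(1, 2)), Add(54, Mul(-2, -2))) = Add(Pow(-3063, Rational(1, 2)), Add(54, 4)) = Add(Mul(I, Pow(3063, Rational(1, 2))), 58) = Add(58, Mul(I, Pow(3063, Rational(1, 2))))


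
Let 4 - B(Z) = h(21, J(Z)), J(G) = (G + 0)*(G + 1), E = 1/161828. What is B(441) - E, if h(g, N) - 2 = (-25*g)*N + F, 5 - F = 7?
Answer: 16560515290711/161828 ≈ 1.0233e+8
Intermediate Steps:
F = -2 (F = 5 - 1*7 = 5 - 7 = -2)
E = 1/161828 ≈ 6.1794e-6
J(G) = G*(1 + G)
h(g, N) = -25*N*g (h(g, N) = 2 + ((-25*g)*N - 2) = 2 + (-25*N*g - 2) = 2 + (-2 - 25*N*g) = -25*N*g)
B(Z) = 4 + 525*Z*(1 + Z) (B(Z) = 4 - (-25)*Z*(1 + Z)*21 = 4 - (-525)*Z*(1 + Z) = 4 + 525*Z*(1 + Z))
B(441) - E = (4 + 525*441*(1 + 441)) - 1*1/161828 = (4 + 525*441*442) - 1/161828 = (4 + 102334050) - 1/161828 = 102334054 - 1/161828 = 16560515290711/161828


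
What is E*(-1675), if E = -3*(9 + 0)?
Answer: 45225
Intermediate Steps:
E = -27 (E = -3*9 = -27)
E*(-1675) = -27*(-1675) = 45225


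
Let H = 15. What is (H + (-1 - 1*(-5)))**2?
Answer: 361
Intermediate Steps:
(H + (-1 - 1*(-5)))**2 = (15 + (-1 - 1*(-5)))**2 = (15 + (-1 + 5))**2 = (15 + 4)**2 = 19**2 = 361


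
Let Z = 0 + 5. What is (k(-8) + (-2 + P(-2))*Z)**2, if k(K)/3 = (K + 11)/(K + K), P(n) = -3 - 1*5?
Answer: 654481/256 ≈ 2556.6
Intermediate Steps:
P(n) = -8 (P(n) = -3 - 5 = -8)
k(K) = 3*(11 + K)/(2*K) (k(K) = 3*((K + 11)/(K + K)) = 3*((11 + K)/((2*K))) = 3*((11 + K)*(1/(2*K))) = 3*((11 + K)/(2*K)) = 3*(11 + K)/(2*K))
Z = 5
(k(-8) + (-2 + P(-2))*Z)**2 = ((3/2)*(11 - 8)/(-8) + (-2 - 8)*5)**2 = ((3/2)*(-1/8)*3 - 10*5)**2 = (-9/16 - 50)**2 = (-809/16)**2 = 654481/256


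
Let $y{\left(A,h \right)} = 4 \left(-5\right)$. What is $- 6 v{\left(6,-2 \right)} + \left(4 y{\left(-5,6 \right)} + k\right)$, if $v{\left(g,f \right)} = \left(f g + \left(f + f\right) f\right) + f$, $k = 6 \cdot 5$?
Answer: $-14$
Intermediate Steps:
$y{\left(A,h \right)} = -20$
$k = 30$
$v{\left(g,f \right)} = f + 2 f^{2} + f g$ ($v{\left(g,f \right)} = \left(f g + 2 f f\right) + f = \left(f g + 2 f^{2}\right) + f = \left(2 f^{2} + f g\right) + f = f + 2 f^{2} + f g$)
$- 6 v{\left(6,-2 \right)} + \left(4 y{\left(-5,6 \right)} + k\right) = - 6 \left(- 2 \left(1 + 6 + 2 \left(-2\right)\right)\right) + \left(4 \left(-20\right) + 30\right) = - 6 \left(- 2 \left(1 + 6 - 4\right)\right) + \left(-80 + 30\right) = - 6 \left(\left(-2\right) 3\right) - 50 = \left(-6\right) \left(-6\right) - 50 = 36 - 50 = -14$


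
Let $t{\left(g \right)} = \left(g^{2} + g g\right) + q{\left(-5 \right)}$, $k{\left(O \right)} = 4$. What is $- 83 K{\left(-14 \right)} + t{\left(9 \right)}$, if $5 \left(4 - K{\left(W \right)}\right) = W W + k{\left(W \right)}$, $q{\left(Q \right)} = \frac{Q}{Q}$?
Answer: $3151$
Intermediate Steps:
$q{\left(Q \right)} = 1$
$K{\left(W \right)} = \frac{16}{5} - \frac{W^{2}}{5}$ ($K{\left(W \right)} = 4 - \frac{W W + 4}{5} = 4 - \frac{W^{2} + 4}{5} = 4 - \frac{4 + W^{2}}{5} = 4 - \left(\frac{4}{5} + \frac{W^{2}}{5}\right) = \frac{16}{5} - \frac{W^{2}}{5}$)
$t{\left(g \right)} = 1 + 2 g^{2}$ ($t{\left(g \right)} = \left(g^{2} + g g\right) + 1 = \left(g^{2} + g^{2}\right) + 1 = 2 g^{2} + 1 = 1 + 2 g^{2}$)
$- 83 K{\left(-14 \right)} + t{\left(9 \right)} = - 83 \left(\frac{16}{5} - \frac{\left(-14\right)^{2}}{5}\right) + \left(1 + 2 \cdot 9^{2}\right) = - 83 \left(\frac{16}{5} - \frac{196}{5}\right) + \left(1 + 2 \cdot 81\right) = - 83 \left(\frac{16}{5} - \frac{196}{5}\right) + \left(1 + 162\right) = \left(-83\right) \left(-36\right) + 163 = 2988 + 163 = 3151$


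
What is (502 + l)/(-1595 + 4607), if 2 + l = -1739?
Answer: -413/1004 ≈ -0.41135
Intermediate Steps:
l = -1741 (l = -2 - 1739 = -1741)
(502 + l)/(-1595 + 4607) = (502 - 1741)/(-1595 + 4607) = -1239/3012 = -1239*1/3012 = -413/1004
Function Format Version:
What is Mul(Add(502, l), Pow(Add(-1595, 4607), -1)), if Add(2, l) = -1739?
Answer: Rational(-413, 1004) ≈ -0.41135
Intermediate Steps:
l = -1741 (l = Add(-2, -1739) = -1741)
Mul(Add(502, l), Pow(Add(-1595, 4607), -1)) = Mul(Add(502, -1741), Pow(Add(-1595, 4607), -1)) = Mul(-1239, Pow(3012, -1)) = Mul(-1239, Rational(1, 3012)) = Rational(-413, 1004)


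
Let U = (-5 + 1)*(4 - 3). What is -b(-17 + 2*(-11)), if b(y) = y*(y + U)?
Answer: -1677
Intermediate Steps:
U = -4 (U = -4*1 = -4)
b(y) = y*(-4 + y) (b(y) = y*(y - 4) = y*(-4 + y))
-b(-17 + 2*(-11)) = -(-17 + 2*(-11))*(-4 + (-17 + 2*(-11))) = -(-17 - 22)*(-4 + (-17 - 22)) = -(-39)*(-4 - 39) = -(-39)*(-43) = -1*1677 = -1677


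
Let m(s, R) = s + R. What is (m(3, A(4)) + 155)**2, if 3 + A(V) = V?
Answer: 25281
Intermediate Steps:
A(V) = -3 + V
m(s, R) = R + s
(m(3, A(4)) + 155)**2 = (((-3 + 4) + 3) + 155)**2 = ((1 + 3) + 155)**2 = (4 + 155)**2 = 159**2 = 25281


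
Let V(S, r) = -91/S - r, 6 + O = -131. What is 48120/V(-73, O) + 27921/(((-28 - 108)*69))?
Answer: 907832253/2630648 ≈ 345.10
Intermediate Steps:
O = -137 (O = -6 - 131 = -137)
V(S, r) = -r - 91/S
48120/V(-73, O) + 27921/(((-28 - 108)*69)) = 48120/(-1*(-137) - 91/(-73)) + 27921/(((-28 - 108)*69)) = 48120/(137 - 91*(-1/73)) + 27921/((-136*69)) = 48120/(137 + 91/73) + 27921/(-9384) = 48120/(10092/73) + 27921*(-1/9384) = 48120*(73/10092) - 9307/3128 = 292730/841 - 9307/3128 = 907832253/2630648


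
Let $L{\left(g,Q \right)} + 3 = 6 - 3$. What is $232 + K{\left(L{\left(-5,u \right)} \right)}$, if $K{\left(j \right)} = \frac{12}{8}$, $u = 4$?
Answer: $\frac{467}{2} \approx 233.5$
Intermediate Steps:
$L{\left(g,Q \right)} = 0$ ($L{\left(g,Q \right)} = -3 + \left(6 - 3\right) = -3 + 3 = 0$)
$K{\left(j \right)} = \frac{3}{2}$ ($K{\left(j \right)} = 12 \cdot \frac{1}{8} = \frac{3}{2}$)
$232 + K{\left(L{\left(-5,u \right)} \right)} = 232 + \frac{3}{2} = \frac{467}{2}$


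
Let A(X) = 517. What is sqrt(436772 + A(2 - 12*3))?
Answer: sqrt(437289) ≈ 661.28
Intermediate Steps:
sqrt(436772 + A(2 - 12*3)) = sqrt(436772 + 517) = sqrt(437289)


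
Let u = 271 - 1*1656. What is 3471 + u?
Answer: 2086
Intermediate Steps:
u = -1385 (u = 271 - 1656 = -1385)
3471 + u = 3471 - 1385 = 2086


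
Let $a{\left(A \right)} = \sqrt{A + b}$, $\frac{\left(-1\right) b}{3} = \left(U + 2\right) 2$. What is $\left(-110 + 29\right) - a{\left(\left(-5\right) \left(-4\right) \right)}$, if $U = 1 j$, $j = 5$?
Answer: $-81 - i \sqrt{22} \approx -81.0 - 4.6904 i$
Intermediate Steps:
$U = 5$ ($U = 1 \cdot 5 = 5$)
$b = -42$ ($b = - 3 \left(5 + 2\right) 2 = - 3 \cdot 7 \cdot 2 = \left(-3\right) 14 = -42$)
$a{\left(A \right)} = \sqrt{-42 + A}$ ($a{\left(A \right)} = \sqrt{A - 42} = \sqrt{-42 + A}$)
$\left(-110 + 29\right) - a{\left(\left(-5\right) \left(-4\right) \right)} = \left(-110 + 29\right) - \sqrt{-42 - -20} = -81 - \sqrt{-42 + 20} = -81 - \sqrt{-22} = -81 - i \sqrt{22}$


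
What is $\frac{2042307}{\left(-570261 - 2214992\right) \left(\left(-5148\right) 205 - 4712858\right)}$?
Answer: $\frac{2042307}{16065890784094} \approx 1.2712 \cdot 10^{-7}$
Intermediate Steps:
$\frac{2042307}{\left(-570261 - 2214992\right) \left(\left(-5148\right) 205 - 4712858\right)} = \frac{2042307}{\left(-2785253\right) \left(-1055340 - 4712858\right)} = \frac{2042307}{\left(-2785253\right) \left(-5768198\right)} = \frac{2042307}{16065890784094}$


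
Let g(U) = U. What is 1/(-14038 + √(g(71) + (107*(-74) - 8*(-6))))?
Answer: -14038/197073243 - I*√7799/197073243 ≈ -7.1232e-5 - 4.4812e-7*I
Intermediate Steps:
1/(-14038 + √(g(71) + (107*(-74) - 8*(-6)))) = 1/(-14038 + √(71 + (107*(-74) - 8*(-6)))) = 1/(-14038 + √(71 + (-7918 + 48))) = 1/(-14038 + √(71 - 7870)) = 1/(-14038 + √(-7799)) = 1/(-14038 + I*√7799)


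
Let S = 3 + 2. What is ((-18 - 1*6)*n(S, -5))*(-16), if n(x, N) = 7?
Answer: 2688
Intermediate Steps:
S = 5
((-18 - 1*6)*n(S, -5))*(-16) = ((-18 - 1*6)*7)*(-16) = ((-18 - 6)*7)*(-16) = -24*7*(-16) = -168*(-16) = 2688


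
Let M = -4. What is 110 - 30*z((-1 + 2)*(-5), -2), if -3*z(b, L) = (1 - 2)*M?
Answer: 150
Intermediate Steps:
z(b, L) = -4/3 (z(b, L) = -(1 - 2)*(-4)/3 = -(-1)*(-4)/3 = -⅓*4 = -4/3)
110 - 30*z((-1 + 2)*(-5), -2) = 110 - 30*(-4/3) = 110 + 40 = 150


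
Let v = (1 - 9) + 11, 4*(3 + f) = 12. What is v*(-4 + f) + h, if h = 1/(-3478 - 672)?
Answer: -49801/4150 ≈ -12.000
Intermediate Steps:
f = 0 (f = -3 + (¼)*12 = -3 + 3 = 0)
h = -1/4150 (h = 1/(-4150) = -1/4150 ≈ -0.00024096)
v = 3 (v = -8 + 11 = 3)
v*(-4 + f) + h = 3*(-4 + 0) - 1/4150 = 3*(-4) - 1/4150 = -12 - 1/4150 = -49801/4150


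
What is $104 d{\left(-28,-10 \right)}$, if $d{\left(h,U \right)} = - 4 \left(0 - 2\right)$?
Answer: $832$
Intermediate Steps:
$d{\left(h,U \right)} = 8$ ($d{\left(h,U \right)} = \left(-4\right) \left(-2\right) = 8$)
$104 d{\left(-28,-10 \right)} = 104 \cdot 8 = 832$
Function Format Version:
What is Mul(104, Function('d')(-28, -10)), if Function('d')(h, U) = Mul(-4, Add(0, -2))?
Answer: 832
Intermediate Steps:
Function('d')(h, U) = 8 (Function('d')(h, U) = Mul(-4, -2) = 8)
Mul(104, Function('d')(-28, -10)) = Mul(104, 8) = 832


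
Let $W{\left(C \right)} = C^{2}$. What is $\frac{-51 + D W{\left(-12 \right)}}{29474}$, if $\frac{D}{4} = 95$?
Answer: $\frac{54669}{29474} \approx 1.8548$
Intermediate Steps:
$D = 380$ ($D = 4 \cdot 95 = 380$)
$\frac{-51 + D W{\left(-12 \right)}}{29474} = \frac{-51 + 380 \left(-12\right)^{2}}{29474} = \left(-51 + 380 \cdot 144\right) \frac{1}{29474} = \left(-51 + 54720\right) \frac{1}{29474} = 54669 \cdot \frac{1}{29474} = \frac{54669}{29474}$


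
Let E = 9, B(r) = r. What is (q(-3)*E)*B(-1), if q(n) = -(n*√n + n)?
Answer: -27 - 27*I*√3 ≈ -27.0 - 46.765*I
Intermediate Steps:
q(n) = -n - n^(3/2) (q(n) = -(n^(3/2) + n) = -(n + n^(3/2)) = -n - n^(3/2))
(q(-3)*E)*B(-1) = ((-1*(-3) - (-3)^(3/2))*9)*(-1) = ((3 - (-3)*I*√3)*9)*(-1) = ((3 + 3*I*√3)*9)*(-1) = (27 + 27*I*√3)*(-1) = -27 - 27*I*√3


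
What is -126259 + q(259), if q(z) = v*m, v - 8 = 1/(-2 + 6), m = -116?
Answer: -127216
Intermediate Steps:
v = 33/4 (v = 8 + 1/(-2 + 6) = 8 + 1/4 = 8 + ¼ = 33/4 ≈ 8.2500)
q(z) = -957 (q(z) = (33/4)*(-116) = -957)
-126259 + q(259) = -126259 - 957 = -127216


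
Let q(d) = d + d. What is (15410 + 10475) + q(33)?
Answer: 25951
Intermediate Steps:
q(d) = 2*d
(15410 + 10475) + q(33) = (15410 + 10475) + 2*33 = 25885 + 66 = 25951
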